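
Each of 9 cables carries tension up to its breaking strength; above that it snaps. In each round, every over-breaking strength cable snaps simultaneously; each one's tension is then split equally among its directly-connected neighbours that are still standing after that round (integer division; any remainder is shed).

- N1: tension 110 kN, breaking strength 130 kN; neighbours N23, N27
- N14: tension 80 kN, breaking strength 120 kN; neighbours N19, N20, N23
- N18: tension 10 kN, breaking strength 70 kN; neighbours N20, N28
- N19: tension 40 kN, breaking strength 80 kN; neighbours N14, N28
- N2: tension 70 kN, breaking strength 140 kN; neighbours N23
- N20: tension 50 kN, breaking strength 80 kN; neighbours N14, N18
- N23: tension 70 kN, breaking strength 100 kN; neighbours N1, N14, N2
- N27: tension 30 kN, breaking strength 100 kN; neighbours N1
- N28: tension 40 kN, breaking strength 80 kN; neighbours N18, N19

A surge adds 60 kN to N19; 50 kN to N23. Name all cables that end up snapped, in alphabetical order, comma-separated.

N1, N14, N18, N19, N20, N23, N27, N28

Round 1 — N19 at 100 > 80; N23 at 120 > 100. N19, N23 snap.
  N19 sheds 100 kN to N14, N28: 50 each.
    N14: 80+50 = 130 > 120
    N28: 40+50 = 90 > 80
  N23 sheds 120 kN to N1, N14, N2: 40 each.
    N1: 110+40 = 150 > 130
    N14: 130+40 = 170 > 120
    N2: 70+40 = 110 ≤ 140
Round 2 — N1, N14, N28 snap.
  N1 sheds 150 kN to N27: 150 each.
    N27: 30+150 = 180 > 100
  N14 sheds 170 kN to N20: 170 each.
    N20: 50+170 = 220 > 80
  N28 sheds 90 kN to N18: 90 each.
    N18: 10+90 = 100 > 70
Round 3 — N18, N20, N27 snap.
  N18 sheds 100 kN: no online neighbours, lost.
  N20 sheds 220 kN: no online neighbours, lost.
  N27 sheds 180 kN: no online neighbours, lost.
No further breaks.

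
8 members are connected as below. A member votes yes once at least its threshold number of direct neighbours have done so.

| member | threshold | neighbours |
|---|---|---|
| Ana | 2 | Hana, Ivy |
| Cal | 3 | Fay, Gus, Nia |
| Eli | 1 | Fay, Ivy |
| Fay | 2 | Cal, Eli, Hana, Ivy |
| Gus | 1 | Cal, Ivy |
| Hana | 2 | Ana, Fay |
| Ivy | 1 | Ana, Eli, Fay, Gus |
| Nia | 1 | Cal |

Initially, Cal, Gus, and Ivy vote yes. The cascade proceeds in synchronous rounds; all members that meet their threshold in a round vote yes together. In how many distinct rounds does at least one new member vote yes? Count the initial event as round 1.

2

Round 1 — Cal, Gus, Ivy vote yes (initial).
Round 2 — checking thresholds:
  Ana: 1 of 2 neighbours < 2, below threshold.
  Eli: 1 of 2 neighbours ≥ 1, votes yes.
  Fay: 2 of 4 neighbours ≥ 2, votes yes.
  Nia: 1 of 1 neighbours ≥ 1, votes yes.
Round 3 — no new yes votes; cascade stops.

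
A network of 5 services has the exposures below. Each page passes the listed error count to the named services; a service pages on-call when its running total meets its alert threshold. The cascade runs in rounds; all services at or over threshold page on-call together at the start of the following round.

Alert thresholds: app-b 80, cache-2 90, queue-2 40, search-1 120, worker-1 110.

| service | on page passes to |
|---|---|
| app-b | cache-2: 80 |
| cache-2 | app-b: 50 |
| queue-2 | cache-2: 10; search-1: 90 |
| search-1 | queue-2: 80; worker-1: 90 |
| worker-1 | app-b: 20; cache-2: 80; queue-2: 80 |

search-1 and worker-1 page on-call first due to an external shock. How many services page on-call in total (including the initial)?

Round 1 — search-1, worker-1 page on-call (initial).
  app-b: +20 → 20 < 80
  cache-2: +80 → 80 < 90
  queue-2: +80+80 → 160 ≥ 40
Round 2 — queue-2 pages on-call.
  cache-2: +10 → 90 ≥ 90
Round 3 — cache-2 pages on-call.
  app-b: +50 → 70 < 80
No further pages.

4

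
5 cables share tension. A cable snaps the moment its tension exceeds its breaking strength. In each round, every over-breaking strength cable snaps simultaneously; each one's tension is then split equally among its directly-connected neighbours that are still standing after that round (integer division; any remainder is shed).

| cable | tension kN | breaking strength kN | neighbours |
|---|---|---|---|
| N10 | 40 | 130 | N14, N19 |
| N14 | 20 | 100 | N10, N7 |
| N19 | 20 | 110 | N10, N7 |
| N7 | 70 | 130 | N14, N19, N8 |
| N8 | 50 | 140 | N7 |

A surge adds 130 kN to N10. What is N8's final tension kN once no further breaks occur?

Round 1 — N10 at 170 > 130. N10 snaps.
  N10 sheds 170 kN to N14, N19: 85 each.
    N14: 20+85 = 105 > 100
    N19: 20+85 = 105 ≤ 110
Round 2 — N14 snaps.
  N14 sheds 105 kN to N7: 105 each.
    N7: 70+105 = 175 > 130
Round 3 — N7 snaps.
  N7 sheds 175 kN to N19, N8: 87 each (1 lost).
    N19: 105+87 = 192 > 110
    N8: 50+87 = 137 ≤ 140
Round 4 — N19 snaps.
  N19 sheds 192 kN: no online neighbours, lost.
No further breaks.

137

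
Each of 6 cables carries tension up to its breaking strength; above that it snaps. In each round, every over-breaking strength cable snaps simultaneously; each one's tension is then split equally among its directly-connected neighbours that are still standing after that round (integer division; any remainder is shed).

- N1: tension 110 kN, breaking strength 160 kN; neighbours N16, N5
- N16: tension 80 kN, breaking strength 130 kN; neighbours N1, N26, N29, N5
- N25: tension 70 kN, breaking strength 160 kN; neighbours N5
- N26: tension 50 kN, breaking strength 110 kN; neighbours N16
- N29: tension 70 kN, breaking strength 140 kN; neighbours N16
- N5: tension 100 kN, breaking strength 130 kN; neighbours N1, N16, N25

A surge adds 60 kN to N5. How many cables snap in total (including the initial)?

Round 1 — N5 at 160 > 130. N5 snaps.
  N5 sheds 160 kN to N1, N16, N25: 53 each (1 lost).
    N1: 110+53 = 163 > 160
    N16: 80+53 = 133 > 130
    N25: 70+53 = 123 ≤ 160
Round 2 — N1, N16 snap.
  N1 sheds 163 kN: no online neighbours, lost.
  N16 sheds 133 kN to N26, N29: 66 each (1 lost).
    N26: 50+66 = 116 > 110
    N29: 70+66 = 136 ≤ 140
Round 3 — N26 snaps.
  N26 sheds 116 kN: no online neighbours, lost.
No further breaks.

4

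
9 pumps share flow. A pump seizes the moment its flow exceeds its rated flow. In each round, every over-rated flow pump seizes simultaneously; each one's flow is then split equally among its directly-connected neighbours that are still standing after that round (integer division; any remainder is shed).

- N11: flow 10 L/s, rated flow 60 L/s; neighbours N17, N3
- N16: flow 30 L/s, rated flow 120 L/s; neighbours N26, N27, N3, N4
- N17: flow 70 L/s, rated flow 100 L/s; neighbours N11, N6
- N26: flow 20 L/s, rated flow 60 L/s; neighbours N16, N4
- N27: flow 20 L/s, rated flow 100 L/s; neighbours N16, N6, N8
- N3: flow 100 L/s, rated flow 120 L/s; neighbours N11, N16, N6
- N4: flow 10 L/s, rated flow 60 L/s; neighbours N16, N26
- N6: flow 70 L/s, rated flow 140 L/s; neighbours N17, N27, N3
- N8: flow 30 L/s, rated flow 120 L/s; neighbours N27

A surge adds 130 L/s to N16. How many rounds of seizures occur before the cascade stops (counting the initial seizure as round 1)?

Round 1 — N16 at 160 > 120. N16 seizes.
  N16 sheds 160 L/s to N26, N27, N3, N4: 40 each.
    N26: 20+40 = 60 ≤ 60
    N27: 20+40 = 60 ≤ 100
    N3: 100+40 = 140 > 120
    N4: 10+40 = 50 ≤ 60
Round 2 — N3 seizes.
  N3 sheds 140 L/s to N11, N6: 70 each.
    N11: 10+70 = 80 > 60
    N6: 70+70 = 140 ≤ 140
Round 3 — N11 seizes.
  N11 sheds 80 L/s to N17: 80 each.
    N17: 70+80 = 150 > 100
Round 4 — N17 seizes.
  N17 sheds 150 L/s to N6: 150 each.
    N6: 140+150 = 290 > 140
Round 5 — N6 seizes.
  N6 sheds 290 L/s to N27: 290 each.
    N27: 60+290 = 350 > 100
Round 6 — N27 seizes.
  N27 sheds 350 L/s to N8: 350 each.
    N8: 30+350 = 380 > 120
Round 7 — N8 seizes.
  N8 sheds 380 L/s: no online neighbours, lost.
No further seizures.

7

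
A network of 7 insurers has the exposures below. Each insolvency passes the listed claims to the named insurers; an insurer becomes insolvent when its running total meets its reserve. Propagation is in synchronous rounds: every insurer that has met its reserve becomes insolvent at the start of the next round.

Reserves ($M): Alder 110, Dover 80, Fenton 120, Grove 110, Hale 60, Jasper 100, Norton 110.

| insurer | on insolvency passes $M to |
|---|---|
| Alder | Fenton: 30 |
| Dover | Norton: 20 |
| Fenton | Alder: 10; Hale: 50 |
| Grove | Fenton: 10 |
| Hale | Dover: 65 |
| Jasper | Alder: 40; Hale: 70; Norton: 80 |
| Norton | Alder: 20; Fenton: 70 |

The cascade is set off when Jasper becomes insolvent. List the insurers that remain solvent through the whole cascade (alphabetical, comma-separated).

Round 1 — Jasper becomes insolvent (initial).
  Alder: +40 → 40 < 110
  Hale: +70 → 70 ≥ 60
  Norton: +80 → 80 < 110
Round 2 — Hale becomes insolvent.
  Dover: +65 → 65 < 80
No further insolvencies.

Alder, Dover, Fenton, Grove, Norton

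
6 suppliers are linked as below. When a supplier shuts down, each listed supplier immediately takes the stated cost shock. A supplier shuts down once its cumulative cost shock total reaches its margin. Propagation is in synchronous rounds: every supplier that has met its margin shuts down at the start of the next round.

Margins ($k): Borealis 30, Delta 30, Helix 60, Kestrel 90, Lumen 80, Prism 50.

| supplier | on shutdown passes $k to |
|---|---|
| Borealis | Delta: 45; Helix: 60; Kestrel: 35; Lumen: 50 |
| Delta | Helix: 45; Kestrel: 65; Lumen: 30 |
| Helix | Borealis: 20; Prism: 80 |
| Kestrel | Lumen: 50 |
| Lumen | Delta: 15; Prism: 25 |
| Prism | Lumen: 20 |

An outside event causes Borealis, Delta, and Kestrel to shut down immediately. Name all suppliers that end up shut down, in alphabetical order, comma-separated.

Round 1 — Borealis, Delta, Kestrel shut down (initial).
  Helix: +60+45 → 105 ≥ 60
  Lumen: +50+30+50 → 130 ≥ 80
Round 2 — Helix, Lumen shut down.
  Prism: +80+25 → 105 ≥ 50
Round 3 — Prism shuts down.
No further shutdowns.

Borealis, Delta, Helix, Kestrel, Lumen, Prism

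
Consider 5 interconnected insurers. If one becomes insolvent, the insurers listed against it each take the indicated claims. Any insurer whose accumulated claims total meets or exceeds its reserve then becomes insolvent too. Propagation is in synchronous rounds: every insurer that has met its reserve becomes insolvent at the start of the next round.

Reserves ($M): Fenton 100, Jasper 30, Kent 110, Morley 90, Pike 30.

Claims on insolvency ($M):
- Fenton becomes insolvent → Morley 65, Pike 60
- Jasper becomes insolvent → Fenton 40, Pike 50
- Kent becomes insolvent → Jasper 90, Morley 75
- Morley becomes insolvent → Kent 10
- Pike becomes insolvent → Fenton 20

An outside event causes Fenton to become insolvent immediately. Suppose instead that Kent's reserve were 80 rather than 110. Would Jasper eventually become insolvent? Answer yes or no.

no

With Kent's reserve at 80:
Round 1 — Fenton becomes insolvent (initial).
  Morley: +65 → 65 < 90
  Pike: +60 → 60 ≥ 30
Round 2 — Pike becomes insolvent.
No further insolvencies.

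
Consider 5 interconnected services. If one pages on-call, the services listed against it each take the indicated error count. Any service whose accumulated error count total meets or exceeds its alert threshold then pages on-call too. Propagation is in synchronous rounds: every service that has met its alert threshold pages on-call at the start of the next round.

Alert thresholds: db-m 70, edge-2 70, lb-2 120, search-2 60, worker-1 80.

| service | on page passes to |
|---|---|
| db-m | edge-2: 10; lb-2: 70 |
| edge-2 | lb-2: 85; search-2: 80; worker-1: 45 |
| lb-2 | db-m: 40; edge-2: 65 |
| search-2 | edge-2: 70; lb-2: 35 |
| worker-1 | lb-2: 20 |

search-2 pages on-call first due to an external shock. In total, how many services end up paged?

3

Round 1 — search-2 pages on-call (initial).
  edge-2: +70 → 70 ≥ 70
  lb-2: +35 → 35 < 120
Round 2 — edge-2 pages on-call.
  lb-2: +85 → 120 ≥ 120
  worker-1: +45 → 45 < 80
Round 3 — lb-2 pages on-call.
  db-m: +40 → 40 < 70
No further pages.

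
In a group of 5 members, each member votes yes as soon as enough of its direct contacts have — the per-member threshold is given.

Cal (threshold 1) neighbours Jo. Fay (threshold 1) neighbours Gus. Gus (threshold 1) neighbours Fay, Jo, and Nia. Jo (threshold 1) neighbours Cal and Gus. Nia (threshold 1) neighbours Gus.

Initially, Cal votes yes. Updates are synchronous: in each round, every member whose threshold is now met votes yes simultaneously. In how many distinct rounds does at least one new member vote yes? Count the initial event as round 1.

Round 1 — Cal votes yes (initial).
Round 2 — checking thresholds:
  Jo: 1 of 2 neighbours ≥ 1, votes yes.
Round 3 — checking thresholds:
  Gus: 1 of 3 neighbours ≥ 1, votes yes.
Round 4 — checking thresholds:
  Fay: 1 of 1 neighbours ≥ 1, votes yes.
  Nia: 1 of 1 neighbours ≥ 1, votes yes.
Round 5 — no new yes votes; cascade stops.

4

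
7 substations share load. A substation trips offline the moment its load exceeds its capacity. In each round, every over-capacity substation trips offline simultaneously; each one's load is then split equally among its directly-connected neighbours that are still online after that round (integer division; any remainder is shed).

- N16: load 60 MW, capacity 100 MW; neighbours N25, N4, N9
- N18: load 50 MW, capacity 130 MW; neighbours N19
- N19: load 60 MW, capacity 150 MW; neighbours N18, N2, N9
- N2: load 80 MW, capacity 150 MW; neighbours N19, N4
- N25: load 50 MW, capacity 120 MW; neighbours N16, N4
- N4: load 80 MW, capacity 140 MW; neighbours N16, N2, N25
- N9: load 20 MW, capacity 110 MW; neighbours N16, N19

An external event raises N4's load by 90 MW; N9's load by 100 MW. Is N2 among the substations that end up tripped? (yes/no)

no

Round 1 — N4 at 170 > 140; N9 at 120 > 110. N4, N9 trip offline.
  N4 sheds 170 MW to N16, N2, N25: 56 each (2 lost).
    N16: 60+56 = 116 > 100
    N2: 80+56 = 136 ≤ 150
    N25: 50+56 = 106 ≤ 120
  N9 sheds 120 MW to N16, N19: 60 each.
    N16: 116+60 = 176 > 100
    N19: 60+60 = 120 ≤ 150
Round 2 — N16 trips offline.
  N16 sheds 176 MW to N25: 176 each.
    N25: 106+176 = 282 > 120
Round 3 — N25 trips offline.
  N25 sheds 282 MW: no online neighbours, lost.
No further trips.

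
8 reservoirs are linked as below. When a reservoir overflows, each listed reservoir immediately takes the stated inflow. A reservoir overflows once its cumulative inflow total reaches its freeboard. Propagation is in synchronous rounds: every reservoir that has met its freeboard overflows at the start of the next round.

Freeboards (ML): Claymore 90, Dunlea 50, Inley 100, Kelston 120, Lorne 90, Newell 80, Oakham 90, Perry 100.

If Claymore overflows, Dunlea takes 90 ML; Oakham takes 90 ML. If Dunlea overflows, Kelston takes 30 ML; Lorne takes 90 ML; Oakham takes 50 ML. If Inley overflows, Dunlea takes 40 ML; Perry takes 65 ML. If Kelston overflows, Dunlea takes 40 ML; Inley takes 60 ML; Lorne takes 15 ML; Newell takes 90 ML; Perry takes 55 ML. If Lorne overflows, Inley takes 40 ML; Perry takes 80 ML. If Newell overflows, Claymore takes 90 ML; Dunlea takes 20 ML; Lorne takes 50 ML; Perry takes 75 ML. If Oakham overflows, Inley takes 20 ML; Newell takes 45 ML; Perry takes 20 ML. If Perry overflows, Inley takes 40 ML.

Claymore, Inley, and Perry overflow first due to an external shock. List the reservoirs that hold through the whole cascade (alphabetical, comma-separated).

Kelston, Newell

Round 1 — Claymore, Inley, Perry overflow (initial).
  Dunlea: +90+40 → 130 ≥ 50
  Oakham: +90 → 90 ≥ 90
Round 2 — Dunlea, Oakham overflow.
  Kelston: +30 → 30 < 120
  Lorne: +90 → 90 ≥ 90
  Newell: +45 → 45 < 80
Round 3 — Lorne overflows.
No further overflows.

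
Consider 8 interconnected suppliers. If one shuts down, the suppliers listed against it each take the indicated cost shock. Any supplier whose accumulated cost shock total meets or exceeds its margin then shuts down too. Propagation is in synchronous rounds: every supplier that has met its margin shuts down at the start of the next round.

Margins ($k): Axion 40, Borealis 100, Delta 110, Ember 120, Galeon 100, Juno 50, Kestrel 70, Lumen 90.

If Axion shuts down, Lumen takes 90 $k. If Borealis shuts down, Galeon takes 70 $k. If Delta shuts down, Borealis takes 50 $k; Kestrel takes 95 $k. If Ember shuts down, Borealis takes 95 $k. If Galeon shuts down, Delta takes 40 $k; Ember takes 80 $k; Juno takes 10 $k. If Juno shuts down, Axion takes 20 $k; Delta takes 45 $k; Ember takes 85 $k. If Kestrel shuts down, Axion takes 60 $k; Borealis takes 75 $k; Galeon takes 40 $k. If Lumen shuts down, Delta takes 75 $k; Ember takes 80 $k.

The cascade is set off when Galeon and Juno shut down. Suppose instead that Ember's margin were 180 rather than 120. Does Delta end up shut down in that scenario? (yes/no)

With Ember's margin at 180:
Round 1 — Galeon, Juno shut down (initial).
  Axion: +20 → 20 < 40
  Delta: +40+45 → 85 < 110
  Ember: +80+85 → 165 < 180
No further shutdowns.

no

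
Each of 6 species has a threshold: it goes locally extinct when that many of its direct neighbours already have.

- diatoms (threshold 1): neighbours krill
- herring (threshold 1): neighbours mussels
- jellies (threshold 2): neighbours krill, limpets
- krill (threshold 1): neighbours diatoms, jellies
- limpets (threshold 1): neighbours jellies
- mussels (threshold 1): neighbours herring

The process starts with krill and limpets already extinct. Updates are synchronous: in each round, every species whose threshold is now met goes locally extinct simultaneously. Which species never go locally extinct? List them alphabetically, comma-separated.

herring, mussels

Round 1 — krill, limpets go locally extinct (initial).
Round 2 — checking thresholds:
  diatoms: 1 of 1 neighbours ≥ 1, goes locally extinct.
  jellies: 2 of 2 neighbours ≥ 2, goes locally extinct.
Round 3 — no new extinctions; cascade stops.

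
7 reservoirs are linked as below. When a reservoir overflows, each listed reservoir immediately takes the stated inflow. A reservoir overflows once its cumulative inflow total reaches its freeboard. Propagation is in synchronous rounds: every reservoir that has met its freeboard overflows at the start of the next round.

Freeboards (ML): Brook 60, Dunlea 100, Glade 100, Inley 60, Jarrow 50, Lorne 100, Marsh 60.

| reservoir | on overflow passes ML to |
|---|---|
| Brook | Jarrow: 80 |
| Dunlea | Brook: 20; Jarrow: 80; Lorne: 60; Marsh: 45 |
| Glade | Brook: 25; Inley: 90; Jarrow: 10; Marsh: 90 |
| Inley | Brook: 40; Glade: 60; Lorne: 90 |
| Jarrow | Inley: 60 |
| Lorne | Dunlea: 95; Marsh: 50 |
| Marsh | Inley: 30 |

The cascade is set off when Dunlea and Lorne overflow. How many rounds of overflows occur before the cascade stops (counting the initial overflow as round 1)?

Round 1 — Dunlea, Lorne overflow (initial).
  Brook: +20 → 20 < 60
  Jarrow: +80 → 80 ≥ 50
  Marsh: +45+50 → 95 ≥ 60
Round 2 — Jarrow, Marsh overflow.
  Inley: +60+30 → 90 ≥ 60
Round 3 — Inley overflows.
  Brook: +40 → 60 ≥ 60
  Glade: +60 → 60 < 100
Round 4 — Brook overflows.
No further overflows.

4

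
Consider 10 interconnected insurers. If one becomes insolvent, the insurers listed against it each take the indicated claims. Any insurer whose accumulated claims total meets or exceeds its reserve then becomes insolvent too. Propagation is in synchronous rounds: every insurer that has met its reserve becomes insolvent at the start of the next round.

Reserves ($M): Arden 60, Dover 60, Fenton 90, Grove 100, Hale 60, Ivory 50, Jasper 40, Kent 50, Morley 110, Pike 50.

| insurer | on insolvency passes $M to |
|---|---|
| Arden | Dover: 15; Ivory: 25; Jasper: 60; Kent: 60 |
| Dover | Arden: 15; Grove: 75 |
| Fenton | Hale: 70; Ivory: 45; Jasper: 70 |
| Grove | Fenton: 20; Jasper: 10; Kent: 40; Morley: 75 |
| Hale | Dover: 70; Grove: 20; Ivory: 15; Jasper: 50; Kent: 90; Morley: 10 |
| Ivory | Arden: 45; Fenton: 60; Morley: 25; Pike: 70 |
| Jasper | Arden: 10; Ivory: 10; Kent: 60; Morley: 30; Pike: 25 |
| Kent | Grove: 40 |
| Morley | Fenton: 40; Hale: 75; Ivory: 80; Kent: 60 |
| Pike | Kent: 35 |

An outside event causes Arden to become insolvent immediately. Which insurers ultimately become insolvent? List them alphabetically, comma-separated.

Round 1 — Arden becomes insolvent (initial).
  Dover: +15 → 15 < 60
  Ivory: +25 → 25 < 50
  Jasper: +60 → 60 ≥ 40
  Kent: +60 → 60 ≥ 50
Round 2 — Jasper, Kent become insolvent.
  Grove: +40 → 40 < 100
  Ivory: +10 → 35 < 50
  Morley: +30 → 30 < 110
  Pike: +25 → 25 < 50
No further insolvencies.

Arden, Jasper, Kent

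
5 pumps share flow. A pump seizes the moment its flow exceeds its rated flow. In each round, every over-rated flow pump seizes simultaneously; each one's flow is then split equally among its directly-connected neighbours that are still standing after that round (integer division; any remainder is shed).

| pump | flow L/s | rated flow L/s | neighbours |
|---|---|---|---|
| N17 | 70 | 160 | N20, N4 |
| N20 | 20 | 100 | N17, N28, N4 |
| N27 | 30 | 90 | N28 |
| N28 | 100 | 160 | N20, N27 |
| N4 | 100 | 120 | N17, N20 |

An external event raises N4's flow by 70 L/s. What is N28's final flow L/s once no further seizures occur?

Round 1 — N4 at 170 > 120. N4 seizes.
  N4 sheds 170 L/s to N17, N20: 85 each.
    N17: 70+85 = 155 ≤ 160
    N20: 20+85 = 105 > 100
Round 2 — N20 seizes.
  N20 sheds 105 L/s to N17, N28: 52 each (1 lost).
    N17: 155+52 = 207 > 160
    N28: 100+52 = 152 ≤ 160
Round 3 — N17 seizes.
  N17 sheds 207 L/s: no online neighbours, lost.
No further seizures.

152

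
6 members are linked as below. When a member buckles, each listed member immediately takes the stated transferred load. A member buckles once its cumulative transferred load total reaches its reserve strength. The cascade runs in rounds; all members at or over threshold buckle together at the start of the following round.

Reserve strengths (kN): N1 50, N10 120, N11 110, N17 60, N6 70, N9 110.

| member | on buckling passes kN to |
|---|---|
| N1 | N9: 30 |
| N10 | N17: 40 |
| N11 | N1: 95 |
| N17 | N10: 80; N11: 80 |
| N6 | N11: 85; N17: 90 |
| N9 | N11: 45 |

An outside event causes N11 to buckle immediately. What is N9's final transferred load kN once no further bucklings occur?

30

Round 1 — N11 buckles (initial).
  N1: +95 → 95 ≥ 50
Round 2 — N1 buckles.
  N9: +30 → 30 < 110
No further bucklings.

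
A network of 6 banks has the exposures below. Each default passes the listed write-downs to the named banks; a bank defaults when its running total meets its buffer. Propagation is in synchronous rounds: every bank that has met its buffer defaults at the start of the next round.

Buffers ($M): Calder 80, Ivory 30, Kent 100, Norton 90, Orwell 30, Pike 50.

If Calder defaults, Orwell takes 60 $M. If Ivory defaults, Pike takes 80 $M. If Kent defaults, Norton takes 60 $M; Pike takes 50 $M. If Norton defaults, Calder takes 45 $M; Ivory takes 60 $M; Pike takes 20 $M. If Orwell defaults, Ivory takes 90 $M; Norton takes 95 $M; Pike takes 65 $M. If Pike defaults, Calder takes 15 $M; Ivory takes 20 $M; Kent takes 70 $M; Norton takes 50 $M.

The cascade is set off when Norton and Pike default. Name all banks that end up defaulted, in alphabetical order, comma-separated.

Round 1 — Norton, Pike default (initial).
  Calder: +45+15 → 60 < 80
  Ivory: +60+20 → 80 ≥ 30
  Kent: +70 → 70 < 100
Round 2 — Ivory defaults.
No further defaults.

Ivory, Norton, Pike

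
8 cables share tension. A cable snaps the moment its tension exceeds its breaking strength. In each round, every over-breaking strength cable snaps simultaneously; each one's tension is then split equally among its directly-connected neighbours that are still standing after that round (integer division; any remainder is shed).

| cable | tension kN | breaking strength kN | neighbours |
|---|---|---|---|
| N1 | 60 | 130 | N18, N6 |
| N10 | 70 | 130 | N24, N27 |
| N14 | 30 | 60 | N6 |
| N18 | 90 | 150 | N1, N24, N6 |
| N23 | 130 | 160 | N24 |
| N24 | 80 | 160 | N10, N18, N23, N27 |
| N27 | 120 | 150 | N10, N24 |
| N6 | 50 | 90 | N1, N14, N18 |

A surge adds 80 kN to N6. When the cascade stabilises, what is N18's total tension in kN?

Round 1 — N6 at 130 > 90. N6 snaps.
  N6 sheds 130 kN to N1, N14, N18: 43 each (1 lost).
    N1: 60+43 = 103 ≤ 130
    N14: 30+43 = 73 > 60
    N18: 90+43 = 133 ≤ 150
Round 2 — N14 snaps.
  N14 sheds 73 kN: no online neighbours, lost.
No further breaks.

133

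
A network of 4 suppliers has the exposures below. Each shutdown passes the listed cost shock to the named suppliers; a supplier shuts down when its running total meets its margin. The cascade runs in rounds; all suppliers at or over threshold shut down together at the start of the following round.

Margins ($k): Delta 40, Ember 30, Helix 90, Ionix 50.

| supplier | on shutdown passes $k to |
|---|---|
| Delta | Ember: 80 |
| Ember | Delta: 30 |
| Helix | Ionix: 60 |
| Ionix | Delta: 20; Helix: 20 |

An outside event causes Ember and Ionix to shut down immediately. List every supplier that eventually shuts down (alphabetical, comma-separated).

Round 1 — Ember, Ionix shut down (initial).
  Delta: +30+20 → 50 ≥ 40
  Helix: +20 → 20 < 90
Round 2 — Delta shuts down.
No further shutdowns.

Delta, Ember, Ionix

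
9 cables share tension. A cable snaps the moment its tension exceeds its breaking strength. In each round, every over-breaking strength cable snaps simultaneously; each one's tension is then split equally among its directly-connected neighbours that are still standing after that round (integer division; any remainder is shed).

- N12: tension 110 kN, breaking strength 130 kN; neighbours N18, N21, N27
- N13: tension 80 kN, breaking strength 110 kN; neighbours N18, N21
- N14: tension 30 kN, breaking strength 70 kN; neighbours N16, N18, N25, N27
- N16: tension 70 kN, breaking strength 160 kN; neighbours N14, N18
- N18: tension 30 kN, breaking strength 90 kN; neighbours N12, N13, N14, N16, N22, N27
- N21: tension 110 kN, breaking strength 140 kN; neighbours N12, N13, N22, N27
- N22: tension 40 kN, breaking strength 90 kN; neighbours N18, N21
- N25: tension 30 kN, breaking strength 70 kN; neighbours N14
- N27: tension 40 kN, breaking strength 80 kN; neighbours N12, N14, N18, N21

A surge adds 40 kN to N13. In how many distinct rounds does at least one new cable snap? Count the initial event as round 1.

5

Round 1 — N13 at 120 > 110. N13 snaps.
  N13 sheds 120 kN to N18, N21: 60 each.
    N18: 30+60 = 90 ≤ 90
    N21: 110+60 = 170 > 140
Round 2 — N21 snaps.
  N21 sheds 170 kN to N12, N22, N27: 56 each (2 lost).
    N12: 110+56 = 166 > 130
    N22: 40+56 = 96 > 90
    N27: 40+56 = 96 > 80
Round 3 — N12, N22, N27 snap.
  N12 sheds 166 kN to N18: 166 each.
    N18: 90+166 = 256 > 90
  N22 sheds 96 kN to N18: 96 each.
    N18: 256+96 = 352 > 90
  N27 sheds 96 kN to N14, N18: 48 each.
    N14: 30+48 = 78 > 70
    N18: 352+48 = 400 > 90
Round 4 — N14, N18 snap.
  N14 sheds 78 kN to N16, N25: 39 each.
    N16: 70+39 = 109 ≤ 160
    N25: 30+39 = 69 ≤ 70
  N18 sheds 400 kN to N16: 400 each.
    N16: 109+400 = 509 > 160
Round 5 — N16 snaps.
  N16 sheds 509 kN: no online neighbours, lost.
No further breaks.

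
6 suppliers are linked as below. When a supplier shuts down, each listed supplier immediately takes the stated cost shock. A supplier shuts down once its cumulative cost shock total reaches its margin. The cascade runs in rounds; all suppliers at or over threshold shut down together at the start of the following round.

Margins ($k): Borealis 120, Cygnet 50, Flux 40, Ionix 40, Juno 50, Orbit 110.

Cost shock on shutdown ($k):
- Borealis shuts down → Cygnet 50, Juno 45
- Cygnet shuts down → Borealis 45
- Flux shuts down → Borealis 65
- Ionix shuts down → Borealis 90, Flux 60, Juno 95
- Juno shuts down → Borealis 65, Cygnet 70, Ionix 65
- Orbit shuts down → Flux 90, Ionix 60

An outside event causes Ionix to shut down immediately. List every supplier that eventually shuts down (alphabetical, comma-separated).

Round 1 — Ionix shuts down (initial).
  Borealis: +90 → 90 < 120
  Flux: +60 → 60 ≥ 40
  Juno: +95 → 95 ≥ 50
Round 2 — Flux, Juno shut down.
  Borealis: +65+65 → 220 ≥ 120
  Cygnet: +70 → 70 ≥ 50
Round 3 — Borealis, Cygnet shut down.
No further shutdowns.

Borealis, Cygnet, Flux, Ionix, Juno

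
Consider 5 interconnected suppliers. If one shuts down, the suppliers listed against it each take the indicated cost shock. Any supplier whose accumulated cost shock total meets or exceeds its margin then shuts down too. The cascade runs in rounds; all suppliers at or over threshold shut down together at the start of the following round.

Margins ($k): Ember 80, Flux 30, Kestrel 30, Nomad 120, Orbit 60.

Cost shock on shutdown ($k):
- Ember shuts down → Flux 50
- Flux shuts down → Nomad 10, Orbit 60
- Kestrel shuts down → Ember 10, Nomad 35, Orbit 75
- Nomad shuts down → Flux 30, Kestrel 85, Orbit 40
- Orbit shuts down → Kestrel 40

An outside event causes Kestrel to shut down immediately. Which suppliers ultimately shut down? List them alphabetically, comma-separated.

Round 1 — Kestrel shuts down (initial).
  Ember: +10 → 10 < 80
  Nomad: +35 → 35 < 120
  Orbit: +75 → 75 ≥ 60
Round 2 — Orbit shuts down.
No further shutdowns.

Kestrel, Orbit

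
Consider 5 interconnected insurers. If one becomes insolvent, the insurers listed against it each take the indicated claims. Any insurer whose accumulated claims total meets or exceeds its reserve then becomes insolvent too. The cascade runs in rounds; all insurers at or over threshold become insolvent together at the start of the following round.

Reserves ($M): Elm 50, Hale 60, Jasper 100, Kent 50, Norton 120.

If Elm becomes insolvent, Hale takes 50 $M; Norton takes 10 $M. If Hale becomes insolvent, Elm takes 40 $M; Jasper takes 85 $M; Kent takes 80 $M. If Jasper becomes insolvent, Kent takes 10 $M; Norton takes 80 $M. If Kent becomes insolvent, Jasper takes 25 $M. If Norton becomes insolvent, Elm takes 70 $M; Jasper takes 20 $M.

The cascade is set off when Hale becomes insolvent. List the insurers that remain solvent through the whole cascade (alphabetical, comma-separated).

Elm, Norton

Round 1 — Hale becomes insolvent (initial).
  Elm: +40 → 40 < 50
  Jasper: +85 → 85 < 100
  Kent: +80 → 80 ≥ 50
Round 2 — Kent becomes insolvent.
  Jasper: +25 → 110 ≥ 100
Round 3 — Jasper becomes insolvent.
  Norton: +80 → 80 < 120
No further insolvencies.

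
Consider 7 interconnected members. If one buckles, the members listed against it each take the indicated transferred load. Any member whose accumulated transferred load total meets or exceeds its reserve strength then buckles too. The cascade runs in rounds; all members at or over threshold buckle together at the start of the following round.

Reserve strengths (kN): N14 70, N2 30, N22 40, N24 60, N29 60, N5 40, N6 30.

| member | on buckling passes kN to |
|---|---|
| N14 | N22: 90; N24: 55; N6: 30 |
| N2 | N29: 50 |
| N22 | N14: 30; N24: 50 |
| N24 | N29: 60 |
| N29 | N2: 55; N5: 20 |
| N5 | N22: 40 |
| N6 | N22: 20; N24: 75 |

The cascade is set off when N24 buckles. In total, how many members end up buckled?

Round 1 — N24 buckles (initial).
  N29: +60 → 60 ≥ 60
Round 2 — N29 buckles.
  N2: +55 → 55 ≥ 30
  N5: +20 → 20 < 40
Round 3 — N2 buckles.
No further bucklings.

3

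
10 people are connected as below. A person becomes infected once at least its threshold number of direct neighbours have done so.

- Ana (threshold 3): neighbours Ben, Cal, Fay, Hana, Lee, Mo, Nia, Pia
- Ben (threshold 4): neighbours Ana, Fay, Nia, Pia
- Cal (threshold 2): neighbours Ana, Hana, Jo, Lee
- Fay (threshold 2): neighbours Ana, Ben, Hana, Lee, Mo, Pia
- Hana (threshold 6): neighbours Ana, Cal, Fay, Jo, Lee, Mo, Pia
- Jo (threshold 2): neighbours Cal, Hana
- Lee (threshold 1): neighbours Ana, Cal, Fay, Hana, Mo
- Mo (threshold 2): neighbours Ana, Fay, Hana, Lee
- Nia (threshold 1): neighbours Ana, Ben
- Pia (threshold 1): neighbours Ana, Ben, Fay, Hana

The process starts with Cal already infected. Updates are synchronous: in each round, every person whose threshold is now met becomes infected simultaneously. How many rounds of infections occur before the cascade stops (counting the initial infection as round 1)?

2

Round 1 — Cal becomes infected (initial).
Round 2 — checking thresholds:
  Ana: 1 of 8 neighbours < 3, holds.
  Hana: 1 of 7 neighbours < 6, holds.
  Jo: 1 of 2 neighbours < 2, holds.
  Lee: 1 of 5 neighbours ≥ 1, becomes infected.
Round 3 — no new infections; cascade stops.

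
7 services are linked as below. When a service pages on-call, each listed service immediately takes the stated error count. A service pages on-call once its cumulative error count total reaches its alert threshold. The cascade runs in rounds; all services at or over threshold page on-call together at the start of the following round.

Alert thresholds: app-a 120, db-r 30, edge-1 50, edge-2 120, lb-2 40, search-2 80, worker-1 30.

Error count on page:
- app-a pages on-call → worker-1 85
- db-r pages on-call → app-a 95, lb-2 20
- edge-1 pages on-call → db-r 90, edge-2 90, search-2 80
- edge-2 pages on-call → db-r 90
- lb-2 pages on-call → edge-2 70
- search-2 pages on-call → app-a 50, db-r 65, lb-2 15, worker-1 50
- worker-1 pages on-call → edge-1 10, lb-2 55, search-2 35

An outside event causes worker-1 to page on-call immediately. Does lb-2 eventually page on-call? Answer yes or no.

Round 1 — worker-1 pages on-call (initial).
  edge-1: +10 → 10 < 50
  lb-2: +55 → 55 ≥ 40
  search-2: +35 → 35 < 80
Round 2 — lb-2 pages on-call.
  edge-2: +70 → 70 < 120
No further pages.

yes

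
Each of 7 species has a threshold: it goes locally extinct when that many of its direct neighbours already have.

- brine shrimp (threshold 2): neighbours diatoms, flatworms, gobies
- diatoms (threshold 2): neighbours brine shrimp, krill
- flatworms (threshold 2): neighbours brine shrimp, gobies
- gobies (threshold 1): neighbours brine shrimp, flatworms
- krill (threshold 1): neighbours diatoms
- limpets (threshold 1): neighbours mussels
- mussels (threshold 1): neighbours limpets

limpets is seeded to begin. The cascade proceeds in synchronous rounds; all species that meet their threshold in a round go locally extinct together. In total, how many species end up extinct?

Round 1 — limpets goes locally extinct (initial).
Round 2 — checking thresholds:
  mussels: 1 of 1 neighbours ≥ 1, goes locally extinct.
Round 3 — no new extinctions; cascade stops.

2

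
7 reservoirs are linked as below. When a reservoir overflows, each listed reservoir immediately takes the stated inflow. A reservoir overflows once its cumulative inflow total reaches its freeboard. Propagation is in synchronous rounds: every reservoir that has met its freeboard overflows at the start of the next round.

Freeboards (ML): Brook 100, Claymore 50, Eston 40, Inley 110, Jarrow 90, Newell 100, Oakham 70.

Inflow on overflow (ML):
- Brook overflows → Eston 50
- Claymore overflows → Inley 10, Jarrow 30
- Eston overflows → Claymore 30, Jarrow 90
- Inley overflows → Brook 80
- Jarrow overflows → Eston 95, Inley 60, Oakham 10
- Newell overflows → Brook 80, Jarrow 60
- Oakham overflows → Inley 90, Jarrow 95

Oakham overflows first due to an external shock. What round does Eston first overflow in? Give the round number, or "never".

3

Round 1 — Oakham overflows (initial).
  Inley: +90 → 90 < 110
  Jarrow: +95 → 95 ≥ 90
Round 2 — Jarrow overflows.
  Eston: +95 → 95 ≥ 40
  Inley: +60 → 150 ≥ 110
Round 3 — Eston, Inley overflow.
  Brook: +80 → 80 < 100
  Claymore: +30 → 30 < 50
No further overflows.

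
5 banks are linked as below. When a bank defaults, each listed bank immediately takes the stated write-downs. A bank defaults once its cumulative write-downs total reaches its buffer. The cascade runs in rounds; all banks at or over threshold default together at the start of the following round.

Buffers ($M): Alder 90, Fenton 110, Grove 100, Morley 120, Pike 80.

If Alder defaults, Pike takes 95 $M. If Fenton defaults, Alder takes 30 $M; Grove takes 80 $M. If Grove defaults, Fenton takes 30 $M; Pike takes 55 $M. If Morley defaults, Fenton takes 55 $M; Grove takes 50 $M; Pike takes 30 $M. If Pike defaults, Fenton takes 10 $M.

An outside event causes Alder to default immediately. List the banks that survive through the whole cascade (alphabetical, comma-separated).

Fenton, Grove, Morley

Round 1 — Alder defaults (initial).
  Pike: +95 → 95 ≥ 80
Round 2 — Pike defaults.
  Fenton: +10 → 10 < 110
No further defaults.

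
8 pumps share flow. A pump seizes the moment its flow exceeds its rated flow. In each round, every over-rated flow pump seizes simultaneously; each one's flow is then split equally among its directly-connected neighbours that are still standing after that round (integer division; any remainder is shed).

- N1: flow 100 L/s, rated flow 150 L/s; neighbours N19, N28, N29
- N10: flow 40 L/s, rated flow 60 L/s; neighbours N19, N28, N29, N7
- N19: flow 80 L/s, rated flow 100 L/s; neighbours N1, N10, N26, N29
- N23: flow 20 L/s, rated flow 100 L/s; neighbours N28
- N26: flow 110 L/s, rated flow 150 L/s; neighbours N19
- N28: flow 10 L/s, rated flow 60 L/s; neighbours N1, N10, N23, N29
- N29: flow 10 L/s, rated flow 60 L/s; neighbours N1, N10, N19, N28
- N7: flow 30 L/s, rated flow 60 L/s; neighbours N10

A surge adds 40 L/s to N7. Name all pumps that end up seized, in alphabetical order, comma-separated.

N1, N10, N19, N23, N28, N29, N7

Round 1 — N7 at 70 > 60. N7 seizes.
  N7 sheds 70 L/s to N10: 70 each.
    N10: 40+70 = 110 > 60
Round 2 — N10 seizes.
  N10 sheds 110 L/s to N19, N28, N29: 36 each (2 lost).
    N19: 80+36 = 116 > 100
    N28: 10+36 = 46 ≤ 60
    N29: 10+36 = 46 ≤ 60
Round 3 — N19 seizes.
  N19 sheds 116 L/s to N1, N26, N29: 38 each (2 lost).
    N1: 100+38 = 138 ≤ 150
    N26: 110+38 = 148 ≤ 150
    N29: 46+38 = 84 > 60
Round 4 — N29 seizes.
  N29 sheds 84 L/s to N1, N28: 42 each.
    N1: 138+42 = 180 > 150
    N28: 46+42 = 88 > 60
Round 5 — N1, N28 seize.
  N1 sheds 180 L/s: no online neighbours, lost.
  N28 sheds 88 L/s to N23: 88 each.
    N23: 20+88 = 108 > 100
Round 6 — N23 seizes.
  N23 sheds 108 L/s: no online neighbours, lost.
No further seizures.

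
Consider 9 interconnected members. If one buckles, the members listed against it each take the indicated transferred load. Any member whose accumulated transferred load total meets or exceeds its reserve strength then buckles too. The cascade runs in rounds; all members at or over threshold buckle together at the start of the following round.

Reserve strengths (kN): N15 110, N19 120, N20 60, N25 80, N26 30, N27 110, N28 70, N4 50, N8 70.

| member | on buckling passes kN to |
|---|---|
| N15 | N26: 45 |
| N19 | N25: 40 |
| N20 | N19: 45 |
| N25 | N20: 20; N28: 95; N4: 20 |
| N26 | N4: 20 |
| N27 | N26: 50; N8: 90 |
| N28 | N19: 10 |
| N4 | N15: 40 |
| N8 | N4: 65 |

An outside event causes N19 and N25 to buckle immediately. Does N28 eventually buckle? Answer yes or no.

Round 1 — N19, N25 buckle (initial).
  N20: +20 → 20 < 60
  N28: +95 → 95 ≥ 70
  N4: +20 → 20 < 50
Round 2 — N28 buckles.
No further bucklings.

yes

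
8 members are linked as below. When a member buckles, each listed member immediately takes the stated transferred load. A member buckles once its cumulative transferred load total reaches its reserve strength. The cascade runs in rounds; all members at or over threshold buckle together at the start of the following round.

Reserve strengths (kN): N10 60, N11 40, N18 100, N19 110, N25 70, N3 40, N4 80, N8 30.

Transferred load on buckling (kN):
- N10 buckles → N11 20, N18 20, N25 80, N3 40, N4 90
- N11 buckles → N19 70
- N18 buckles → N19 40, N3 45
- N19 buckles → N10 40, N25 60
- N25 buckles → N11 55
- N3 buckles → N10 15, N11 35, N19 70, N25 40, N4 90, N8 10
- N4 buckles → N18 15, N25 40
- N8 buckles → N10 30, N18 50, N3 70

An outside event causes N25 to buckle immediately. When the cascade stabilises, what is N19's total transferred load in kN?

70

Round 1 — N25 buckles (initial).
  N11: +55 → 55 ≥ 40
Round 2 — N11 buckles.
  N19: +70 → 70 < 110
No further bucklings.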